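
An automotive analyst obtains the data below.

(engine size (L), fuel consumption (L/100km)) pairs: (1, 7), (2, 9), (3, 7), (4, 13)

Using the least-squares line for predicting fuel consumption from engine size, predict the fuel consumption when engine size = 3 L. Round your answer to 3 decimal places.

9.800

n = 4, Σx = 10, Σy = 36, Σxy = 98, Σx² = 30
Sxx = Σx² − (Σx)²/n = 30 − 25 = 5
Sxy = Σxy − (Σx)(Σy)/n = 98 − 90 = 8
b = Sxy/Sxx = 8/5 = 1.6
a = ȳ − b·x̄ = 9 − 1.6·2.5 = 5
ŷ(3) = a + b·3 = 5 + 1.6·3 = 9.8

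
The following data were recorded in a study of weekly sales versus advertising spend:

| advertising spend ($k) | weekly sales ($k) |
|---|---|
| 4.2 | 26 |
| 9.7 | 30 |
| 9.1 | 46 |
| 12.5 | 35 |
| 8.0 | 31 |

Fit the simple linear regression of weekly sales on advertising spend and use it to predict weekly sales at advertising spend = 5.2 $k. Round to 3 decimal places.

n = 5, Σx = 43.5, Σy = 168, Σxy = 1504.3, Σx² = 414.79
Sxx = Σx² − (Σx)²/n = 414.79 − 378.45 = 36.34
Sxy = Σxy − (Σx)(Σy)/n = 1504.3 − 1461.6 = 42.7
b = Sxy/Sxx = 42.7/36.34 = 1.175014
a = ȳ − b·x̄ = 33.6 − 1.175014·8.7 = 23.377380
ŷ(5.2) = a + b·5.2 = 23.377380 + 1.175014·5.2 = 29.487452

29.487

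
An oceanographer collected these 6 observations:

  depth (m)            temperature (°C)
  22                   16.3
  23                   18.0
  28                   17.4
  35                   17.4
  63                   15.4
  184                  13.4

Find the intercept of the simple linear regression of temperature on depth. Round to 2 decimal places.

n = 6, Σx = 355, Σy = 97.9, Σxy = 5304.6, Σx² = 40847
Sxx = Σx² − (Σx)²/n = 40847 − 21004.166667 = 19842.833333
Sxy = Σxy − (Σx)(Σy)/n = 5304.6 − 5792.416667 = -487.816667
b = Sxy/Sxx = -487.816667/19842.833333 = -0.024584
a = ȳ − b·x̄ = 16.316667 − (-0.024584)·59.166667 = 17.771221

17.77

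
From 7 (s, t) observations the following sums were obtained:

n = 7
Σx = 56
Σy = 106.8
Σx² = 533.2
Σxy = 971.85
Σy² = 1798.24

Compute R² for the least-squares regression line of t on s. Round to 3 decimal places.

0.959

Sxx = Σx² − (Σx)²/n = 533.2 − 448 = 85.2
Sxy = Σxy − (Σx)(Σy)/n = 971.85 − 854.4 = 117.45
Syy = Σy² − (Σy)²/n = 1798.24 − 1629.462857 = 168.777143
R² = Sxy²/(Sxx·Syy) = (117.45)²/(85.2·168.777143) = 0.959296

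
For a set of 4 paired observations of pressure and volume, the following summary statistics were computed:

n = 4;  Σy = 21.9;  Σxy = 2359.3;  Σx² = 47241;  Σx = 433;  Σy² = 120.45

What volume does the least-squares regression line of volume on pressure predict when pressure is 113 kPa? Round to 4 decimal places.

5.3285

Sxx = Σx² − (Σx)²/n = 47241 − 46872.25 = 368.75
Sxy = Σxy − (Σx)(Σy)/n = 2359.3 − 2370.675 = -11.375
b = Sxy/Sxx = -11.375/368.75 = -0.030847
a = ȳ − b·x̄ = 5.475 − (-0.030847)·108.25 = 8.814237
ŷ(113) = a + b·113 = 8.814237 + (-0.030847)·113 = 5.328475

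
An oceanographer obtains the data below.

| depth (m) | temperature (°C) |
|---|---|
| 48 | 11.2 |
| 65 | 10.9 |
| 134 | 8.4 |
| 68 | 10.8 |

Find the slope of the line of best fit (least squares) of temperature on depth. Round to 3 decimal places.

-0.034

n = 4, Σx = 315, Σy = 41.3, Σxy = 3106.1, Σx² = 29109
Sxx = Σx² − (Σx)²/n = 29109 − 24806.25 = 4302.75
Sxy = Σxy − (Σx)(Σy)/n = 3106.1 − 3252.375 = -146.275
b = Sxy/Sxx = -146.275/4302.75 = -0.033996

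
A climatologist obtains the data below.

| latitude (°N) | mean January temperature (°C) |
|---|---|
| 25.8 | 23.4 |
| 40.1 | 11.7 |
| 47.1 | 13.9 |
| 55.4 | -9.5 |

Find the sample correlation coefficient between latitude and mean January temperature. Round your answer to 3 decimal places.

n = 4, Σx = 168.4, Σy = 39.5, Σxy = 1201.28, Σx² = 7561.22, Σy² = 967.91
Sxx = Σx² − (Σx)²/n = 7561.22 − 7089.64 = 471.58
Sxy = Σxy − (Σx)(Σy)/n = 1201.28 − 1662.95 = -461.67
Syy = Σy² − (Σy)²/n = 967.91 − 390.0625 = 577.8475
r = Sxy/√(Sxx·Syy) = -461.67/√(272501.32405) = -461.67/522.016594 = -0.884397

-0.884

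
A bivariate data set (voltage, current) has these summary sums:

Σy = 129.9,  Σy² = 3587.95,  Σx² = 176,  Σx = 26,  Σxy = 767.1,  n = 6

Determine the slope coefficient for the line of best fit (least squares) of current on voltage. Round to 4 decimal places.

3.2242

Sxx = Σx² − (Σx)²/n = 176 − 112.666667 = 63.333333
Sxy = Σxy − (Σx)(Σy)/n = 767.1 − 562.9 = 204.2
b = Sxy/Sxx = 204.2/63.333333 = 3.224211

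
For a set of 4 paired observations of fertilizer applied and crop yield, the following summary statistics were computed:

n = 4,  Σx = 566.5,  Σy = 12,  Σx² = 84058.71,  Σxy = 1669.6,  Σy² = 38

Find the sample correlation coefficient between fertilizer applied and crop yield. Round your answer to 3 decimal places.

Sxx = Σx² − (Σx)²/n = 84058.71 − 80230.5625 = 3828.1475
Sxy = Σxy − (Σx)(Σy)/n = 1669.6 − 1699.5 = -29.9
Syy = Σy² − (Σy)²/n = 38 − 36 = 2
r = Sxy/√(Sxx·Syy) = -29.9/√(7656.295) = -29.9/87.500257 = -0.341713

-0.342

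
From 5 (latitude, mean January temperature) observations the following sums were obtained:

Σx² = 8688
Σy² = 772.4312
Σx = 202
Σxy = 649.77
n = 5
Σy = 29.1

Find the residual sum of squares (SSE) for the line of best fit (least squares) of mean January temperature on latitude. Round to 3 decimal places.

Sxx = Σx² − (Σx)²/n = 8688 − 8160.8 = 527.2
Sxy = Σxy − (Σx)(Σy)/n = 649.77 − 1175.64 = -525.87
Syy = Σy² − (Σy)²/n = 772.4312 − 169.362 = 603.0692
b = Sxy/Sxx = -525.87/527.2 = -0.997477
SSE = Syy − b·Sxy = 603.0692 − (-0.997477)·(-525.87) = 78.525845

78.526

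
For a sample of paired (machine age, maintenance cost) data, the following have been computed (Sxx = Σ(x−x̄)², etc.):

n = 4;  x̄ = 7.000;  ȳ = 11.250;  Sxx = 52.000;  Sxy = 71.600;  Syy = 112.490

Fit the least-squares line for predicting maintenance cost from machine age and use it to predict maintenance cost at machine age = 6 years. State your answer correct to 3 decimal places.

9.873

b = Sxy/Sxx = 71.6/52 = 1.376923
a = ȳ − b·x̄ = 11.25 − 1.376923·7 = 1.611538
ŷ(6) = a + b·6 = 1.611538 + 1.376923·6 = 9.873077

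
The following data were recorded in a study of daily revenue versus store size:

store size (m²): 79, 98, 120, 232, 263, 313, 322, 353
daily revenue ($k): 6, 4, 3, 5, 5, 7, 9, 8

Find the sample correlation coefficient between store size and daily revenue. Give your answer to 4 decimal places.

n = 8, Σx = 1780, Σy = 47, Σxy = 11614, Σx² = 479500, Σy² = 305
Sxx = Σx² − (Σx)²/n = 479500 − 396050 = 83450
Sxy = Σxy − (Σx)(Σy)/n = 11614 − 10457.5 = 1156.5
Syy = Σy² − (Σy)²/n = 305 − 276.125 = 28.875
r = Sxy/√(Sxx·Syy) = 1156.5/√(2409618.75) = 1156.5/1552.294672 = 0.745026

0.7450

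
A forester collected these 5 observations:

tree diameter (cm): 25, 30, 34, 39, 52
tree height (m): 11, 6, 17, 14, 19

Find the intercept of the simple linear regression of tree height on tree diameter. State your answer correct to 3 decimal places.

n = 5, Σx = 180, Σy = 67, Σxy = 2567, Σx² = 6906
Sxx = Σx² − (Σx)²/n = 6906 − 6480 = 426
Sxy = Σxy − (Σx)(Σy)/n = 2567 − 2412 = 155
b = Sxy/Sxx = 155/426 = 0.363850
a = ȳ − b·x̄ = 13.4 − 0.363850·36 = 0.301408

0.301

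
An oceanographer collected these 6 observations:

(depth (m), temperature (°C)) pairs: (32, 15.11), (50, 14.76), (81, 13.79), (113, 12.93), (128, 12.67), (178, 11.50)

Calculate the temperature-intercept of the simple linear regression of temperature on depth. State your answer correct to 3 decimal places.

n = 6, Σx = 582, Σy = 80.76, Σxy = 7468.36, Σx² = 70922
Sxx = Σx² − (Σx)²/n = 70922 − 56454 = 14468
Sxy = Σxy − (Σx)(Σy)/n = 7468.36 − 7833.72 = -365.36
b = Sxy/Sxx = -365.36/14468 = -0.025253
a = ȳ − b·x̄ = 13.46 − (-0.025253)·97 = 15.909538

15.910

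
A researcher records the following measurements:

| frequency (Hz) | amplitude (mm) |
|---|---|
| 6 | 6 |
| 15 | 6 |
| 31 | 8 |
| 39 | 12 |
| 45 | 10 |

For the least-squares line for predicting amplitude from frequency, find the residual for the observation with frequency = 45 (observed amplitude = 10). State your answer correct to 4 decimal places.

-0.8915

n = 5, Σx = 136, Σy = 42, Σxy = 1292, Σx² = 4768
Sxx = Σx² − (Σx)²/n = 4768 − 3699.2 = 1068.8
Sxy = Σxy − (Σx)(Σy)/n = 1292 − 1142.4 = 149.6
b = Sxy/Sxx = 149.6/1068.8 = 0.139970
a = ȳ − b·x̄ = 8.4 − 0.139970·27.2 = 4.592814
ŷ(45) = 4.592814 + 0.139970·45 = 10.891467
residual = y − ŷ = 10 − 10.891467 = -0.891467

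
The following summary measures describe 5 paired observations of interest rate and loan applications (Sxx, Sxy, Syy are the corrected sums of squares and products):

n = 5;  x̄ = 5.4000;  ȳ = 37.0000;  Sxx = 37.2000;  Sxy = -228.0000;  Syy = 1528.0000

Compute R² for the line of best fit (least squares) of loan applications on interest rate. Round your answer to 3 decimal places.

0.915

R² = Sxy²/(Sxx·Syy) = (-228)²/(37.2·1528) = 0.914541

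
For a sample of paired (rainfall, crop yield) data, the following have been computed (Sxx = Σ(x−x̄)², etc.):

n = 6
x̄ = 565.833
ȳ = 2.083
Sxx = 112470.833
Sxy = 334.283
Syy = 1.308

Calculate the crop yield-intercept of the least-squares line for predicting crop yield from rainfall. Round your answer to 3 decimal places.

0.401

b = Sxy/Sxx = 334.283/112470.833 = 0.002972
a = ȳ − b·x̄ = 2.083 − 0.002972·565.833 = 0.401245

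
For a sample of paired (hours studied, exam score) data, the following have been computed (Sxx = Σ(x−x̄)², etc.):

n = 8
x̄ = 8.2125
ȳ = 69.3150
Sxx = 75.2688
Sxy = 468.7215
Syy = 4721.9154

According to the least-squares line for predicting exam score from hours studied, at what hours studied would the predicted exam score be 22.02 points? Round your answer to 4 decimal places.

b = Sxy/Sxx = 468.7215/75.2688 = 6.227301
a = ȳ − b·x̄ = 69.315 − 6.227301·8.2125 = 18.173288
Set a + b·x = 22.02: x = (22.02 − 18.173288) / 6.227301 = 0.617717

0.6177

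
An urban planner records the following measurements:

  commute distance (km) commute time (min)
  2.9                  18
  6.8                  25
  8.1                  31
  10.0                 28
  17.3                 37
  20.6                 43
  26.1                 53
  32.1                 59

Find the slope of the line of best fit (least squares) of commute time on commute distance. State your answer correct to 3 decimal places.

n = 8, Σx = 123.9, Σy = 294, Σxy = 5556.4, Σx² = 2655.53
Sxx = Σx² − (Σx)²/n = 2655.53 − 1918.90125 = 736.62875
Sxy = Σxy − (Σx)(Σy)/n = 5556.4 − 4553.325 = 1003.075
b = Sxy/Sxx = 1003.075/736.62875 = 1.361710

1.362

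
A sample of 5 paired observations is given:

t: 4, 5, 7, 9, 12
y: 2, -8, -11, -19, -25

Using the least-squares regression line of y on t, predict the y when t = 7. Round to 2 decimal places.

n = 5, Σx = 37, Σy = -61, Σxy = -580, Σx² = 315
Sxx = Σx² − (Σx)²/n = 315 − 273.8 = 41.2
Sxy = Σxy − (Σx)(Σy)/n = -580 − (-451.4) = -128.6
b = Sxy/Sxx = -128.6/41.2 = -3.121359
a = ȳ − b·x̄ = -12.2 − (-3.121359)·7.4 = 10.898058
ŷ(7) = a + b·7 = 10.898058 + (-3.121359)·7 = -10.951456

-10.95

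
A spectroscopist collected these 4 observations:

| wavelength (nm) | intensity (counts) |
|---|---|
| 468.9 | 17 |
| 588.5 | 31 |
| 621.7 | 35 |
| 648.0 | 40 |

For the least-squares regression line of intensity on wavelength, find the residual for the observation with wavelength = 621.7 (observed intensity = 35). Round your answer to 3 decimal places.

n = 4, Σx = 2327.1, Σy = 123, Σxy = 73894.3, Σx² = 1372614.35
Sxx = Σx² − (Σx)²/n = 1372614.35 − 1353848.6025 = 18765.7475
Sxy = Σxy − (Σx)(Σy)/n = 73894.3 − 71558.325 = 2335.975
b = Sxy/Sxx = 2335.975/18765.7475 = 0.124481
a = ȳ − b·x̄ = 30.75 − 0.124481·581.775 = -41.669809
ŷ(621.7) = -41.669809 + 0.124481·621.7 = 35.719895
residual = y − ŷ = 35 − 35.719895 = -0.719895

-0.720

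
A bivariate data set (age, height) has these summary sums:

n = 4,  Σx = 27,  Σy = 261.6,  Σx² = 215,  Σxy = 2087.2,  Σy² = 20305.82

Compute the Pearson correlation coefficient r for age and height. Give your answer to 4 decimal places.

0.9932

Sxx = Σx² − (Σx)²/n = 215 − 182.25 = 32.75
Sxy = Σxy − (Σx)(Σy)/n = 2087.2 − 1765.8 = 321.4
Syy = Σy² − (Σy)²/n = 20305.82 − 17108.64 = 3197.18
r = Sxy/√(Sxx·Syy) = 321.4/√(104707.645) = 321.4/323.585607 = 0.993246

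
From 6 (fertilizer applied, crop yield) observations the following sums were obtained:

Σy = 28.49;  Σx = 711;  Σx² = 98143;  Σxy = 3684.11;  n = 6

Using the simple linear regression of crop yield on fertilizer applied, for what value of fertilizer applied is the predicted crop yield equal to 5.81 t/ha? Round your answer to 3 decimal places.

166.370

Sxx = Σx² − (Σx)²/n = 98143 − 84253.5 = 13889.5
Sxy = Σxy − (Σx)(Σy)/n = 3684.11 − 3376.065 = 308.045
b = Sxy/Sxx = 308.045/13889.5 = 0.022178
a = ȳ − b·x̄ = 4.748333 − 0.022178·118.5 = 2.120209
Set a + b·x = 5.81: x = (5.81 − 2.120209) / 0.022178 = 166.369692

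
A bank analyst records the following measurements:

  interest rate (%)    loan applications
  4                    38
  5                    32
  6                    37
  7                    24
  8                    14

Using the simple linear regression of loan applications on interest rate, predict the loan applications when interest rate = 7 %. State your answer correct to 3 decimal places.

23.400

n = 5, Σx = 30, Σy = 145, Σxy = 814, Σx² = 190
Sxx = Σx² − (Σx)²/n = 190 − 180 = 10
Sxy = Σxy − (Σx)(Σy)/n = 814 − 870 = -56
b = Sxy/Sxx = -56/10 = -5.6
a = ȳ − b·x̄ = 29 − (-5.6)·6 = 62.6
ŷ(7) = a + b·7 = 62.6 + (-5.6)·7 = 23.4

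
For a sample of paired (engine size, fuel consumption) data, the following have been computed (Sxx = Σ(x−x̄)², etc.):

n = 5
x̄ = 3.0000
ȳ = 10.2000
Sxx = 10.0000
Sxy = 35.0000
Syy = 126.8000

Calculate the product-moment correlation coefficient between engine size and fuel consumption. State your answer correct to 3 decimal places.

0.983

r = Sxy/√(Sxx·Syy) = 35/√(1268) = 35/35.608988 = 0.982898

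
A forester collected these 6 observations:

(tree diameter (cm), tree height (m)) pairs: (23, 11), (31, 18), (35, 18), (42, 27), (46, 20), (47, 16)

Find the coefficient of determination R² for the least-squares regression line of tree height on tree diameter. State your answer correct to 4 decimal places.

n = 6, Σx = 224, Σy = 110, Σxy = 4247, Σx² = 8804, Σy² = 2154
Sxx = Σx² − (Σx)²/n = 8804 − 8362.666667 = 441.333333
Sxy = Σxy − (Σx)(Σy)/n = 4247 − 4106.666667 = 140.333333
Syy = Σy² − (Σy)²/n = 2154 − 2016.666667 = 137.333333
R² = Sxy²/(Sxx·Syy) = (140.333333)²/(441.333333·137.333333) = 0.324922

0.3249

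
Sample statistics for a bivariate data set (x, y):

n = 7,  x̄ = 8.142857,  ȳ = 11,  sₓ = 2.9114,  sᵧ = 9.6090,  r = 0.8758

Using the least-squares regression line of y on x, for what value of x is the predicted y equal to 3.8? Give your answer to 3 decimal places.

5.652

b = r · sᵧ/sₓ = 0.8758 · 9.609/2.9114 = 2.890555
a = ȳ − b·x̄ = 11 − 2.890555·8.142857 = -12.537377
Set a + b·x = 3.8: x = (3.8 − (-12.537377)) / 2.890555 = 5.651986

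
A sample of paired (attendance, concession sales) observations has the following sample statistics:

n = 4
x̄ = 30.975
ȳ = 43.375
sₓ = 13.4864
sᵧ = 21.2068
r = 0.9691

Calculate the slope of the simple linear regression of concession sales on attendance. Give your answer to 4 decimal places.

b = r · sᵧ/sₓ = 0.9691 · 21.2068/13.4864 = 1.523869

1.5239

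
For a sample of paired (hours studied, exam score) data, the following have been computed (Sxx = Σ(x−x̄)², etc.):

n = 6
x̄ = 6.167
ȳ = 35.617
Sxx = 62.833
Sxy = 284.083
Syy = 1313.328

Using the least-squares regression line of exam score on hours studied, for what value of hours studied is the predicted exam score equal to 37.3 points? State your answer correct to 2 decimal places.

6.54

b = Sxy/Sxx = 284.083/62.833 = 4.521239
a = ȳ − b·x̄ = 35.617 − 4.521239·6.167 = 7.734520
Set a + b·x = 37.3: x = (37.3 − 7.734520) / 4.521239 = 6.539243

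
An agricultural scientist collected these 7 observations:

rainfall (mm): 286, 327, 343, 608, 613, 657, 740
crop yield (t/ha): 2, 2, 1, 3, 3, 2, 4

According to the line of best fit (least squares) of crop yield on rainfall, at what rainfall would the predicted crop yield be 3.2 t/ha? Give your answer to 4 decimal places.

n = 7, Σx = 3574, Σy = 17, Σxy = 9506, Σx² = 2031056
Sxx = Σx² − (Σx)²/n = 2031056 − 1824782.285714 = 206273.714286
Sxy = Σxy − (Σx)(Σy)/n = 9506 − 8679.714286 = 826.285714
b = Sxy/Sxx = 826.285714/206273.714286 = 0.004006
a = ȳ − b·x̄ = 2.428571 − 0.004006·510.571429 = 0.383338
Set a + b·x = 3.2: x = (3.2 − 0.383338) / 0.004006 = 703.150622

703.1506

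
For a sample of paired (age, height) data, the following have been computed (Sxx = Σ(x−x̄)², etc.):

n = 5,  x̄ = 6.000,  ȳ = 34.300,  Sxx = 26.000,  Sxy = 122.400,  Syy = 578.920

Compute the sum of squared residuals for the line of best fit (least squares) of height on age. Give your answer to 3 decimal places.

b = Sxy/Sxx = 122.4/26 = 4.707692
SSE = Syy − b·Sxy = 578.92 − 4.707692·122.4 = 2.698462

2.698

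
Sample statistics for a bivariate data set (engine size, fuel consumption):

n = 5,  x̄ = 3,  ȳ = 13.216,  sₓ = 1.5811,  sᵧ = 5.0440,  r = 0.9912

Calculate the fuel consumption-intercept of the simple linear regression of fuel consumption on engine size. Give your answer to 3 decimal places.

3.730

b = r · sᵧ/sₓ = 0.9912 · 5.044/1.5811 = 3.162110
a = ȳ − b·x̄ = 13.216 − 3.162110·3 = 3.729669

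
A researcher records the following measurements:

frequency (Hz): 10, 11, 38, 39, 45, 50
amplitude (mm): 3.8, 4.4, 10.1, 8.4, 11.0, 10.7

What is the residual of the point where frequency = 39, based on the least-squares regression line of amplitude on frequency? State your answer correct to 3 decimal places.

n = 6, Σx = 193, Σy = 48.4, Σxy = 1827.8, Σx² = 7711
Sxx = Σx² − (Σx)²/n = 7711 − 6208.166667 = 1502.833333
Sxy = Σxy − (Σx)(Σy)/n = 1827.8 − 1556.866667 = 270.933333
b = Sxy/Sxx = 270.933333/1502.833333 = 0.180282
a = ȳ − b·x̄ = 8.066667 − 0.180282·32.166667 = 2.267606
ŷ(39) = 2.267606 + 0.180282·39 = 9.298592
residual = y − ŷ = 8.4 − 9.298592 = -0.898592

-0.899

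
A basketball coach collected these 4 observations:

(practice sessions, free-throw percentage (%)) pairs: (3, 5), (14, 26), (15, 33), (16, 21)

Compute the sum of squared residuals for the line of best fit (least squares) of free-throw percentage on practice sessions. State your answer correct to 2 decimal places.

n = 4, Σx = 48, Σy = 85, Σxy = 1210, Σx² = 686, Σy² = 2231
Sxx = Σx² − (Σx)²/n = 686 − 576 = 110
Sxy = Σxy − (Σx)(Σy)/n = 1210 − 1020 = 190
Syy = Σy² − (Σy)²/n = 2231 − 1806.25 = 424.75
b = Sxy/Sxx = 190/110 = 1.727273
SSE = Syy − b·Sxy = 424.75 − 1.727273·190 = 96.568182

96.57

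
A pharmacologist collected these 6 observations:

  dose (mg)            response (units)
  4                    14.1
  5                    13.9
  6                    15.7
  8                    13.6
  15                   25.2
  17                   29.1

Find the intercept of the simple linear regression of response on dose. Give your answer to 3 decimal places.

n = 6, Σx = 55, Σy = 111.6, Σxy = 1201.6, Σx² = 655
Sxx = Σx² − (Σx)²/n = 655 − 504.166667 = 150.833333
Sxy = Σxy − (Σx)(Σy)/n = 1201.6 − 1023 = 178.6
b = Sxy/Sxx = 178.6/150.833333 = 1.184088
a = ȳ − b·x̄ = 18.6 − 1.184088·9.166667 = 7.745856

7.746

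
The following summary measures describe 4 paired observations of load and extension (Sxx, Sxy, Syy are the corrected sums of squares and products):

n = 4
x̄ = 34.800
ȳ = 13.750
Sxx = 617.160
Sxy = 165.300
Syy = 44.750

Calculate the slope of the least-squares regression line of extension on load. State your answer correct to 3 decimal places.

b = Sxy/Sxx = 165.3/617.16 = 0.267840

0.268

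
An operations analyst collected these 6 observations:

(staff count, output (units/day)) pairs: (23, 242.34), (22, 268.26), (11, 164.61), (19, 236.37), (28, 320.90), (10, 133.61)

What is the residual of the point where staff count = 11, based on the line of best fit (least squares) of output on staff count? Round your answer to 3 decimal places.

n = 6, Σx = 113, Σy = 1366.09, Σxy = 28098.58, Σx² = 2379
Sxx = Σx² − (Σx)²/n = 2379 − 2128.166667 = 250.833333
Sxy = Σxy − (Σx)(Σy)/n = 28098.58 − 25728.028333 = 2370.551667
b = Sxy/Sxx = 2370.551667/250.833333 = 9.450704
a = ȳ − b·x̄ = 227.681667 − 9.450704·18.833333 = 49.693402
ŷ(11) = 49.693402 + 9.450704·11 = 153.651150
residual = y − ŷ = 164.61 − 153.651150 = 10.958850

10.959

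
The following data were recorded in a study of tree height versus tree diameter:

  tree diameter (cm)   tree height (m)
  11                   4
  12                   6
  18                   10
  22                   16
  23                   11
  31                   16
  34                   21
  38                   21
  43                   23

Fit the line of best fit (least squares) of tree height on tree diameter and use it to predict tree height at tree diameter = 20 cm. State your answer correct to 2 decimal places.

10.87

n = 9, Σx = 232, Σy = 128, Σxy = 3898, Σx² = 7012
Sxx = Σx² − (Σx)²/n = 7012 − 5980.444444 = 1031.555556
Sxy = Σxy − (Σx)(Σy)/n = 3898 − 3299.555556 = 598.444444
b = Sxy/Sxx = 598.444444/1031.555556 = 0.580138
a = ȳ − b·x̄ = 14.222222 − 0.580138·25.777778 = -0.732443
ŷ(20) = a + b·20 = -0.732443 + 0.580138·20 = 10.870315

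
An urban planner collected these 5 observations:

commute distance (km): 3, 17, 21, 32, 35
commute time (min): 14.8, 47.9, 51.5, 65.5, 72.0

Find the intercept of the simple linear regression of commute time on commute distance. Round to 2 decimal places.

n = 5, Σx = 108, Σy = 251.7, Σxy = 6556.2, Σx² = 2988
Sxx = Σx² − (Σx)²/n = 2988 − 2332.8 = 655.2
Sxy = Σxy − (Σx)(Σy)/n = 6556.2 − 5436.72 = 1119.48
b = Sxy/Sxx = 1119.48/655.2 = 1.708608
a = ȳ − b·x̄ = 50.34 − 1.708608·21.6 = 13.434066

13.43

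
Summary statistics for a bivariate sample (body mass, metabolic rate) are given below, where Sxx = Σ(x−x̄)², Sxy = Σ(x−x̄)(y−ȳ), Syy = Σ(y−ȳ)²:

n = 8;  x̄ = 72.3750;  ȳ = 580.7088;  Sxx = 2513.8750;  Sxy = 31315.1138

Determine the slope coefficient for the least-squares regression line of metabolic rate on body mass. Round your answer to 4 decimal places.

12.4569

b = Sxy/Sxx = 31315.1138/2513.875 = 12.456910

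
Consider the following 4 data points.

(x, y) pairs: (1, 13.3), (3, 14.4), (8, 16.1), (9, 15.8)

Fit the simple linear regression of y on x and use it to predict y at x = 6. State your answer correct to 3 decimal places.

n = 4, Σx = 21, Σy = 59.6, Σxy = 327.5, Σx² = 155
Sxx = Σx² − (Σx)²/n = 155 − 110.25 = 44.75
Sxy = Σxy − (Σx)(Σy)/n = 327.5 − 312.9 = 14.6
b = Sxy/Sxx = 14.6/44.75 = 0.326257
a = ȳ − b·x̄ = 14.9 − 0.326257·5.25 = 13.187151
ŷ(6) = a + b·6 = 13.187151 + 0.326257·6 = 15.144693

15.145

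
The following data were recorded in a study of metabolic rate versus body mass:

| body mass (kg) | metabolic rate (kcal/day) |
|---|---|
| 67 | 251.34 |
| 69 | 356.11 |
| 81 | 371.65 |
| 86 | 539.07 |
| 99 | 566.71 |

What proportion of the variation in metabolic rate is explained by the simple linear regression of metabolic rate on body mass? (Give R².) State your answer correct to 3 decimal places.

n = 5, Σx = 402, Σy = 2084.88, Σxy = 173979.33, Σx² = 33008, Σy² = 939866.5392
Sxx = Σx² − (Σx)²/n = 33008 − 32320.8 = 687.2
Sxy = Σxy − (Σx)(Σy)/n = 173979.33 − 167624.352 = 6354.978
Syy = Σy² − (Σy)²/n = 939866.5392 − 869344.92288 = 70521.61632
R² = Sxy²/(Sxx·Syy) = (6354.978)²/(687.2·70521.61632) = 0.833341

0.833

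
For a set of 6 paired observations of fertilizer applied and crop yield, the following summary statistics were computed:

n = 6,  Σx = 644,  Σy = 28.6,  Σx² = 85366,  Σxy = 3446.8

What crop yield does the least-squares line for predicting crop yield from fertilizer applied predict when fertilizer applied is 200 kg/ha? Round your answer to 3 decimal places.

Sxx = Σx² − (Σx)²/n = 85366 − 69122.666667 = 16243.333333
Sxy = Σxy − (Σx)(Σy)/n = 3446.8 − 3069.733333 = 377.066667
b = Sxy/Sxx = 377.066667/16243.333333 = 0.023214
a = ȳ − b·x̄ = 4.766667 − 0.023214·107.333333 = 2.275071
ŷ(200) = a + b·200 = 2.275071 + 0.023214·200 = 6.917796

6.918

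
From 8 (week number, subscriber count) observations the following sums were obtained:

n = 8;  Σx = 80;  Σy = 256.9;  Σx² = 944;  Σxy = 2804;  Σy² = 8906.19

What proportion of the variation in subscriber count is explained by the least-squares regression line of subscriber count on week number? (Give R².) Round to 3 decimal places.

0.584

Sxx = Σx² − (Σx)²/n = 944 − 800 = 144
Sxy = Σxy − (Σx)(Σy)/n = 2804 − 2569 = 235
Syy = Σy² − (Σy)²/n = 8906.19 − 8249.70125 = 656.48875
R² = Sxy²/(Sxx·Syy) = (235)²/(144·656.48875) = 0.584179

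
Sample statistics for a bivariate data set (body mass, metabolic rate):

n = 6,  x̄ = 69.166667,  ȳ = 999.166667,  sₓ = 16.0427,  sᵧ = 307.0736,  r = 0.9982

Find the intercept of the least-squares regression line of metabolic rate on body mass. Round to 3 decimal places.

-322.371

b = r · sᵧ/sₓ = 0.9982 · 307.0736/16.0427 = 19.106564
a = ȳ − b·x̄ = 999.166667 − 19.106564·69.166667 = -322.370654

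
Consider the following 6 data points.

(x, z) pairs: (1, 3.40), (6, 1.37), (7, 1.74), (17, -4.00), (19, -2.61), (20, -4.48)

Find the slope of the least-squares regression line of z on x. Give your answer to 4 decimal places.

-0.4070

n = 6, Σx = 70, Σy = -4.58, Σxy = -183.39, Σx² = 1136
Sxx = Σx² − (Σx)²/n = 1136 − 816.666667 = 319.333333
Sxy = Σxy − (Σx)(Σy)/n = -183.39 − (-53.433333) = -129.956667
b = Sxy/Sxx = -129.956667/319.333333 = -0.406962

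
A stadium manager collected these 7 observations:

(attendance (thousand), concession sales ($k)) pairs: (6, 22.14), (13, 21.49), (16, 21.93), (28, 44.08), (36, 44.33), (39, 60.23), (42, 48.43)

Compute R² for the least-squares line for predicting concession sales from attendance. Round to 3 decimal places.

0.855

n = 7, Σx = 180, Σy = 262.63, Σxy = 7976.24, Σx² = 5826, Σy² = 11314.2377
Sxx = Σx² − (Σx)²/n = 5826 − 4628.571429 = 1197.428571
Sxy = Σxy − (Σx)(Σy)/n = 7976.24 − 6753.342857 = 1222.897143
Syy = Σy² − (Σy)²/n = 11314.2377 − 9853.502414 = 1460.735286
R² = Sxy²/(Sxx·Syy) = (1222.897143)²/(1197.428571·1460.735286) = 0.854985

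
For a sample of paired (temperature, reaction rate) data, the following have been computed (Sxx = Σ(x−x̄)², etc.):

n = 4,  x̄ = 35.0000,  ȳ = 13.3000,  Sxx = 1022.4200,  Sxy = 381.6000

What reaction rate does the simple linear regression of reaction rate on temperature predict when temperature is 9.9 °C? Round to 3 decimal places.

b = Sxy/Sxx = 381.6/1022.42 = 0.373232
a = ȳ − b·x̄ = 13.3 − 0.373232·35 = 0.236875
ŷ(9.9) = a + b·9.9 = 0.236875 + 0.373232·9.9 = 3.931873

3.932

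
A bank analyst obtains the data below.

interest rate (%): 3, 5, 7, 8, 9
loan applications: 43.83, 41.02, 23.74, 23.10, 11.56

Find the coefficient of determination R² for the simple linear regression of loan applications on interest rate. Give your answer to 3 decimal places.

n = 5, Σx = 32, Σy = 143.25, Σxy = 791.61, Σx² = 228, Σy² = 4834.5405
Sxx = Σx² − (Σx)²/n = 228 − 204.8 = 23.2
Sxy = Σxy − (Σx)(Σy)/n = 791.61 − 916.8 = -125.19
Syy = Σy² − (Σy)²/n = 4834.5405 − 4104.1125 = 730.428
R² = Sxy²/(Sxx·Syy) = (-125.19)²/(23.2·730.428) = 0.924855

0.925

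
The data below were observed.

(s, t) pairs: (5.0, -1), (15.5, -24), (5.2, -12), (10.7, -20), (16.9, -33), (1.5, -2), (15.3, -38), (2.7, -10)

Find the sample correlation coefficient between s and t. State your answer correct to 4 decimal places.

-0.9170

n = 8, Σx = 72.8, Σy = -140, Σxy = -1822.5, Σx² = 936.02, Σy² = 3758
Sxx = Σx² − (Σx)²/n = 936.02 − 662.48 = 273.54
Sxy = Σxy − (Σx)(Σy)/n = -1822.5 − (-1274) = -548.5
Syy = Σy² − (Σy)²/n = 3758 − 2450 = 1308
r = Sxy/√(Sxx·Syy) = -548.5/√(357790.32) = -548.5/598.155766 = -0.916985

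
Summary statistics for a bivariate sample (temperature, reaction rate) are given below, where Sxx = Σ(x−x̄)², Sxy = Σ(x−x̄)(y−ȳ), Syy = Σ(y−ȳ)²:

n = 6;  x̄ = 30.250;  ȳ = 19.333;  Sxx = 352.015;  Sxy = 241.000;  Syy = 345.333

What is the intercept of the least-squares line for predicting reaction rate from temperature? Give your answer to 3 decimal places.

-1.377

b = Sxy/Sxx = 241/352.015 = 0.684630
a = ȳ − b·x̄ = 19.333 − 0.684630·30.25 = -1.377055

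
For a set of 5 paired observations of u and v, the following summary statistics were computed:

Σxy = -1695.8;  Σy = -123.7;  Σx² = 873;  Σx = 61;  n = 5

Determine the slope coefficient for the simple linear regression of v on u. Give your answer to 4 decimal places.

Sxx = Σx² − (Σx)²/n = 873 − 744.2 = 128.8
Sxy = Σxy − (Σx)(Σy)/n = -1695.8 − (-1509.14) = -186.66
b = Sxy/Sxx = -186.66/128.8 = -1.449224

-1.4492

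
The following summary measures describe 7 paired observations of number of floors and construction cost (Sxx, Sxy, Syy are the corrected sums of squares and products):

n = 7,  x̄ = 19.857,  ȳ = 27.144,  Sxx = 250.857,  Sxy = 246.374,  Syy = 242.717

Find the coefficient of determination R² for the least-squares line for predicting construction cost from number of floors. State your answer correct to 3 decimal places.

R² = Sxy²/(Sxx·Syy) = (246.374)²/(250.857·242.717) = 0.996927

0.997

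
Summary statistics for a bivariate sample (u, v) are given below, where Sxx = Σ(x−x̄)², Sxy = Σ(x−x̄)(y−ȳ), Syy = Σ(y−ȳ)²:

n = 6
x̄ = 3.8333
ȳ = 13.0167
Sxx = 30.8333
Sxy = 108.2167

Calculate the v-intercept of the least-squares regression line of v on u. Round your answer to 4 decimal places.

b = Sxy/Sxx = 108.2167/30.8333 = 3.509735
a = ȳ − b·x̄ = 13.0167 − 3.509735·3.8333 = -0.437166

-0.4372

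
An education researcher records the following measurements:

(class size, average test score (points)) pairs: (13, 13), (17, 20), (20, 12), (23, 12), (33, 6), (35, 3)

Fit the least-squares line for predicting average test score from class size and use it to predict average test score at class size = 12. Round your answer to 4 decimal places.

17.6181

n = 6, Σx = 141, Σy = 66, Σxy = 1328, Σx² = 3701
Sxx = Σx² − (Σx)²/n = 3701 − 3313.5 = 387.5
Sxy = Σxy − (Σx)(Σy)/n = 1328 − 1551 = -223
b = Sxy/Sxx = -223/387.5 = -0.575484
a = ȳ − b·x̄ = 11 − (-0.575484)·23.5 = 24.523871
ŷ(12) = a + b·12 = 24.523871 + (-0.575484)·12 = 17.618065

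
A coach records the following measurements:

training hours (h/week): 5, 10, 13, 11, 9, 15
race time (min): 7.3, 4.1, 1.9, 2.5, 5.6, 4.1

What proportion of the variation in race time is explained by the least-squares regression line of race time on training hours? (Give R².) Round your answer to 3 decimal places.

n = 6, Σx = 63, Σy = 25.5, Σxy = 241.6, Σx² = 721, Σy² = 128.13
Sxx = Σx² − (Σx)²/n = 721 − 661.5 = 59.5
Sxy = Σxy − (Σx)(Σy)/n = 241.6 − 267.75 = -26.15
Syy = Σy² − (Σy)²/n = 128.13 − 108.375 = 19.755
R² = Sxy²/(Sxx·Syy) = (-26.15)²/(59.5·19.755) = 0.581767

0.582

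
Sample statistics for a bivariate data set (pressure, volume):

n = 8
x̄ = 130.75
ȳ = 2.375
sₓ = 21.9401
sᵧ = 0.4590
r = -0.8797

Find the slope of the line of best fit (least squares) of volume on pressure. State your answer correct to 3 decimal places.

b = r · sᵧ/sₓ = -0.8797 · 0.459/21.9401 = -0.018404

-0.018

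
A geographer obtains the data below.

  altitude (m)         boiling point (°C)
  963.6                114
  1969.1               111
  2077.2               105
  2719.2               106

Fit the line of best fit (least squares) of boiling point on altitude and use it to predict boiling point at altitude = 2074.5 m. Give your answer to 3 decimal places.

108.306

n = 4, Σx = 7729.1, Σy = 436, Σxy = 834761.7, Σx² = 16514688.25
Sxx = Σx² − (Σx)²/n = 16514688.25 − 14934746.7025 = 1579941.5475
Sxy = Σxy − (Σx)(Σy)/n = 834761.7 − 842471.9 = -7710.2
b = Sxy/Sxx = -7710.2/1579941.5475 = -0.004880
a = ȳ − b·x̄ = 109 − (-0.004880)·1932.275 = 118.429606
ŷ(2074.5) = a + b·2074.5 = 118.429606 + (-0.004880)·2074.5 = 108.305934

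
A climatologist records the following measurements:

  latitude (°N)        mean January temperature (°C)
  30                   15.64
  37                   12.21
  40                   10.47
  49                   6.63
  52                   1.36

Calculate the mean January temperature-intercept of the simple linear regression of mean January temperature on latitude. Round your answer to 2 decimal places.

34.02

n = 5, Σx = 208, Σy = 46.31, Σxy = 1735.36, Σx² = 8974
Sxx = Σx² − (Σx)²/n = 8974 − 8652.8 = 321.2
Sxy = Σxy − (Σx)(Σy)/n = 1735.36 − 1926.496 = -191.136
b = Sxy/Sxx = -191.136/321.2 = -0.595068
a = ȳ − b·x̄ = 9.262 − (-0.595068)·41.6 = 34.016849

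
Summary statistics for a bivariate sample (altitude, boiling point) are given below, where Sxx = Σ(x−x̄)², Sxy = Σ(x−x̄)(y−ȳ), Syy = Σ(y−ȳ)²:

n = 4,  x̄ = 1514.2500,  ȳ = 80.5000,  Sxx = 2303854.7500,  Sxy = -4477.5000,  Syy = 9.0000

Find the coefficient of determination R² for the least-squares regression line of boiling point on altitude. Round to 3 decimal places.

0.967

R² = Sxy²/(Sxx·Syy) = (-4477.5)²/(2303854.75·9) = 0.966882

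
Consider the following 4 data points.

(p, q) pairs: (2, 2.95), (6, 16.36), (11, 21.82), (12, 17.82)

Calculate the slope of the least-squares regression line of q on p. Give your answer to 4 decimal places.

n = 4, Σx = 31, Σy = 58.95, Σxy = 557.92, Σx² = 305
Sxx = Σx² − (Σx)²/n = 305 − 240.25 = 64.75
Sxy = Σxy − (Σx)(Σy)/n = 557.92 − 456.8625 = 101.0575
b = Sxy/Sxx = 101.0575/64.75 = 1.560734

1.5607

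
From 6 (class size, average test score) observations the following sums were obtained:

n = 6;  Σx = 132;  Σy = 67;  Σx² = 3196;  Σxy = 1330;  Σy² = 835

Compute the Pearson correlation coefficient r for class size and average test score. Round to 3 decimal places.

-0.904

Sxx = Σx² − (Σx)²/n = 3196 − 2904 = 292
Sxy = Σxy − (Σx)(Σy)/n = 1330 − 1474 = -144
Syy = Σy² − (Σy)²/n = 835 − 748.166667 = 86.833333
r = Sxy/√(Sxx·Syy) = -144/√(25355.333333) = -144/159.233581 = -0.904332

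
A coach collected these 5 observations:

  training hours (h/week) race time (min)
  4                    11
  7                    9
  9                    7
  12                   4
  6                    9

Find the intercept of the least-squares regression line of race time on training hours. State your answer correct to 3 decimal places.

14.538

n = 5, Σx = 38, Σy = 40, Σxy = 272, Σx² = 326
Sxx = Σx² − (Σx)²/n = 326 − 288.8 = 37.2
Sxy = Σxy − (Σx)(Σy)/n = 272 − 304 = -32
b = Sxy/Sxx = -32/37.2 = -0.860215
a = ȳ − b·x̄ = 8 − (-0.860215)·7.6 = 14.537634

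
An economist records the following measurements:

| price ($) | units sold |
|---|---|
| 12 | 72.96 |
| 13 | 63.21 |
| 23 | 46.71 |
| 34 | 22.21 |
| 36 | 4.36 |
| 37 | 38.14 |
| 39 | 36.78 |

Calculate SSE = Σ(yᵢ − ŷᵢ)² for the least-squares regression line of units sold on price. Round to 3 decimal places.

1004.589

n = 7, Σx = 194, Σy = 284.37, Σxy = 6529.28, Σx² = 6184, Σy² = 14820.2115
Sxx = Σx² − (Σx)²/n = 6184 − 5376.571429 = 807.428571
Sxy = Σxy − (Σx)(Σy)/n = 6529.28 − 7881.111429 = -1351.831429
Syy = Σy² − (Σy)²/n = 14820.2115 − 11552.328129 = 3267.883371
b = Sxy/Sxx = -1351.831429/807.428571 = -1.674243
SSE = Syy − b·Sxy = 3267.883371 − (-1.674243)·(-1351.831429) = 1004.589408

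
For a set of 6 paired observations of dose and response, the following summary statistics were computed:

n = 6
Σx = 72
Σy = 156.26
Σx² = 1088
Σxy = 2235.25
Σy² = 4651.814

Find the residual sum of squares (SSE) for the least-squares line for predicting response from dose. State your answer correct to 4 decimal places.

3.2934

Sxx = Σx² − (Σx)²/n = 1088 − 864 = 224
Sxy = Σxy − (Σx)(Σy)/n = 2235.25 − 1875.12 = 360.13
Syy = Σy² − (Σy)²/n = 4651.814 − 4069.531267 = 582.282733
b = Sxy/Sxx = 360.13/224 = 1.607723
SSE = Syy − b·Sxy = 582.282733 − 1.607723·360.13 = 3.293372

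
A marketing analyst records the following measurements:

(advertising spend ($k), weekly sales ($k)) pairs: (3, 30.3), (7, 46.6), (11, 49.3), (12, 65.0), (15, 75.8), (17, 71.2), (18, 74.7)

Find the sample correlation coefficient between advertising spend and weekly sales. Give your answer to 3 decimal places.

n = 7, Σx = 83, Σy = 412.9, Σxy = 5431.4, Σx² = 1161, Σy² = 26140.31
Sxx = Σx² − (Σx)²/n = 1161 − 984.142857 = 176.857143
Sxy = Σxy − (Σx)(Σy)/n = 5431.4 − 4895.814286 = 535.585714
Syy = Σy² − (Σy)²/n = 26140.31 − 24355.201429 = 1785.108571
r = Sxy/√(Sxx·Syy) = 535.585714/√(315709.201633) = 535.585714/561.880060 = 0.953203

0.953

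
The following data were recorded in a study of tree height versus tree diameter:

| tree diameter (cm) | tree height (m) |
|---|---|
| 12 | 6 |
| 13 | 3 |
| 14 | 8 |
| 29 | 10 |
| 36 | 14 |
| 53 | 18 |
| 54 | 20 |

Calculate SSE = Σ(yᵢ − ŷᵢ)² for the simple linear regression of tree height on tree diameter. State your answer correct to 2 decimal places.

n = 7, Σx = 211, Σy = 79, Σxy = 3051, Σx² = 8371, Σy² = 1129
Sxx = Σx² − (Σx)²/n = 8371 − 6360.142857 = 2010.857143
Sxy = Σxy − (Σx)(Σy)/n = 3051 − 2381.285714 = 669.714286
Syy = Σy² − (Σy)²/n = 1129 − 891.571429 = 237.428571
b = Sxy/Sxx = 669.714286/2010.857143 = 0.333049
SSE = Syy − b·Sxy = 237.428571 − 0.333049·669.714286 = 14.380790

14.38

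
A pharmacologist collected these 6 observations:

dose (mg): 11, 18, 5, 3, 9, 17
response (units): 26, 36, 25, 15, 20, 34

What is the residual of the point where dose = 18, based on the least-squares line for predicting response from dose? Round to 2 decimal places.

1.04

n = 6, Σx = 63, Σy = 156, Σxy = 1862, Σx² = 849
Sxx = Σx² − (Σx)²/n = 849 − 661.5 = 187.5
Sxy = Σxy − (Σx)(Σy)/n = 1862 − 1638 = 224
b = Sxy/Sxx = 224/187.5 = 1.194667
a = ȳ − b·x̄ = 26 − 1.194667·10.5 = 13.456
ŷ(18) = 13.456 + 1.194667·18 = 34.96
residual = y − ŷ = 36 − 34.96 = 1.04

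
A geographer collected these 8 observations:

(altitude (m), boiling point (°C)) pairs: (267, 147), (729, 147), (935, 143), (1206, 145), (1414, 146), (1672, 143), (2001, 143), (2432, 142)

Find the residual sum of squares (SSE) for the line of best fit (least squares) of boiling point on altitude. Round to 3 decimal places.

n = 8, Σx = 10656, Σy = 1156, Σxy = 1532014, Σx² = 17644996, Σy² = 167070
Sxx = Σx² − (Σx)²/n = 17644996 − 14193792 = 3451204
Sxy = Σxy − (Σx)(Σy)/n = 1532014 − 1539792 = -7778
Syy = Σy² − (Σy)²/n = 167070 − 167042 = 28
b = Sxy/Sxx = -7778/3451204 = -0.002254
SSE = Syy − b·Sxy = 28 − (-0.002254)·(-7778) = 10.470673

10.471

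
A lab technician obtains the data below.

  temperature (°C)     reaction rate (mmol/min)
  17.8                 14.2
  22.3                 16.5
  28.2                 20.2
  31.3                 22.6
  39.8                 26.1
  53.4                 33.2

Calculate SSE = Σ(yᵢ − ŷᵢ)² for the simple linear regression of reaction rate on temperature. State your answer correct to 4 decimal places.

n = 6, Σx = 192.8, Σy = 132.8, Σxy = 4709.39, Σx² = 7024.66, Σy² = 3176.14
Sxx = Σx² − (Σx)²/n = 7024.66 − 6195.306667 = 829.353333
Sxy = Σxy − (Σx)(Σy)/n = 4709.39 − 4267.306667 = 442.083333
Syy = Σy² − (Σy)²/n = 3176.14 − 2939.306667 = 236.833333
b = Sxy/Sxx = 442.083333/829.353333 = 0.533046
SSE = Syy − b·Sxy = 236.833333 − 0.533046·442.083333 = 1.182657

1.1827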